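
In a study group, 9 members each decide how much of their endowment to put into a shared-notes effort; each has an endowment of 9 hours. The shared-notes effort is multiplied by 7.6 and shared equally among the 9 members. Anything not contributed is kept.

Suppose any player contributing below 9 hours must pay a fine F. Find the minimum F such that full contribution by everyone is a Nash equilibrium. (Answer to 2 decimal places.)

1.40 hours

Given the others contribute fully, the best deviation is to contribute 0 (any partial contribution still incurs the fine and gives up units whose private return 0.8444 is below 1).
Deviating from 9 to 0 saves 9 hours but forfeits the deviator's share of the drop in the shared-notes effort: 7.6/9 × 9 = 7.60.
So the deviation gain is 9 − 7.60 = 1.40, and the fine must be at least 1.40 hours to wipe it out.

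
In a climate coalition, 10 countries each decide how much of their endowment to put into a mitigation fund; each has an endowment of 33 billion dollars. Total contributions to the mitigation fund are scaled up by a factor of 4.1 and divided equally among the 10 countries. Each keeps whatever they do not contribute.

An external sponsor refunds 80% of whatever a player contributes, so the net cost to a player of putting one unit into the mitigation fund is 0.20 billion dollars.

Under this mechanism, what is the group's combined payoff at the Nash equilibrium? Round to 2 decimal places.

With the mechanism, a contributed unit returns (4.1/10) / 0.20 = 2.0500 per unit of net cost to the contributor — now above 1 — so contributing fully is weakly dominant for every player.
At the Nash equilibrium everyone contributes 33. Group total payoff = 10 × (33 × 0.80 + 4.1 × 33) = 1617.00.

1617.00 billion dollars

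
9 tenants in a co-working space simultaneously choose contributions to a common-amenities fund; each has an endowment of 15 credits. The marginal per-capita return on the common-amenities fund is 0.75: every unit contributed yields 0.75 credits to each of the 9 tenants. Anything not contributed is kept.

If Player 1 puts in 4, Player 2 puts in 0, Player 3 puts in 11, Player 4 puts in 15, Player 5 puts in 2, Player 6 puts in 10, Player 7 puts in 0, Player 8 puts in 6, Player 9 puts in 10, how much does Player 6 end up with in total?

48.50 credits

Total contributed: 4 + 0 + 11 + 15 + 2 + 10 + 0 + 6 + 10 = 58.
Each receives 0.75 × 58 = 43.50 from the common-amenities fund.
Player 6 keeps 15 − 10 = 5, so Player 6's payoff is 5 + 43.50 = 48.50.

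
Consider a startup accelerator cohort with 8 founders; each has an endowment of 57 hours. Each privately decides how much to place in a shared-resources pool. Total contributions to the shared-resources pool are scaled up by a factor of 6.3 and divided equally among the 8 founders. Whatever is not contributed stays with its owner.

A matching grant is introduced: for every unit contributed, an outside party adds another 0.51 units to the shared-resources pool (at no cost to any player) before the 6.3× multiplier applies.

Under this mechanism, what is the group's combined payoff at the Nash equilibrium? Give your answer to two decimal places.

4337.93 hours

The effective private return per unit is now 6.3 × 1.51 / 8 = 1.1891 > 1, so every player's dominant strategy flips to full contribution.
At the Nash equilibrium everyone contributes 57. Group total payoff = 6.3 × 1.51 × 456 = 4337.93.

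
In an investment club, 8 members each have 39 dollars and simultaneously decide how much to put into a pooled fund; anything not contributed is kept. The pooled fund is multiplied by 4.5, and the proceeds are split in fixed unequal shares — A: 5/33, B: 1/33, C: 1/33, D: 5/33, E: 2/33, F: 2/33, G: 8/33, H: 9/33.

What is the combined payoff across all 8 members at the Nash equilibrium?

585.00 dollars

Player j's private return per contributed unit is 4.5 × (j's share). Contributing is weakly dominant for j when that share is at least 1/4.5 = 0.2222, and contributing 0 is dominant otherwise.
G and H clear that bar, contributing 39 each; the remaining 6 contribute 0. Total contributed: 78.
The pooled fund pays out 4.5 × 78 = 351.00 in total (split across the unequal shares, but the aggregate is all that matters for the group sum).
The 6 free-riders keep 39 each, adding 234. Group total = 234 + 351.00 = 585.00.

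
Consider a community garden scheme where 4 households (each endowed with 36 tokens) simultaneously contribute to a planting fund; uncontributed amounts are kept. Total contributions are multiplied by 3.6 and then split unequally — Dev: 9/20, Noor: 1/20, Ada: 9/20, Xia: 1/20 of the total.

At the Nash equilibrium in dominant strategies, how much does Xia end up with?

48.96 tokens

A player with share s gets back 3.6·s per unit contributed, so full contribution is dominant for anyone with s > 1/3.6 = 0.2778 and zero contribution is dominant for anyone below.
The shares above 0.2778 belong to Dev and Ada, contributing 36 each; the remaining 2 contribute 0. Total contributed: 72.
Xia keeps 36 and receives 3.6 × 72 × 1/20 = 12.96 from the planting fund, for a payoff of 48.96.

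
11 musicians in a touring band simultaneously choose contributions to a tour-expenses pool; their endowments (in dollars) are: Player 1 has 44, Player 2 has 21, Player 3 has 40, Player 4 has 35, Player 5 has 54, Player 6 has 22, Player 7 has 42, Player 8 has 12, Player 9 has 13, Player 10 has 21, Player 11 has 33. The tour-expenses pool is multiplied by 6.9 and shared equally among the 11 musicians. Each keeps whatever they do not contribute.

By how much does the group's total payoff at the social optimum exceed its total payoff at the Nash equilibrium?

1988.30 dollars

The private return per contributed unit is 6.9/11 = 0.6273 < 1 for every player regardless of endowment, so the Nash equilibrium is zero contribution and the group total is Σ E_j = 44 + 21 + 40 + 35 + 54 + 22 + 42 + 12 + 13 + 21 + 33 = 337.
Each contributed unit returns 6.900 to the group, so the social optimum is full contribution by everyone: group total = 6.900 × 337 = 2325.30.
Efficiency loss = (6.900 − 1) × 337 = 1988.30.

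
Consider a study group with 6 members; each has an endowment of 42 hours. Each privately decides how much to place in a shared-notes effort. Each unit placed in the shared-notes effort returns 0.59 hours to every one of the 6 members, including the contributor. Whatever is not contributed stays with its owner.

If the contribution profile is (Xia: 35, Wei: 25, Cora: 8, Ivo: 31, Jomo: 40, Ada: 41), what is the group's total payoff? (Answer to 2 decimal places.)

Total contributed: 35 + 25 + 8 + 31 + 40 + 41 = 180; total kept: 6 × 42 − 180 = 72.
The shared-notes effort pays out 0.59 × 6 × 180 = 637.20 in aggregate.
Group total = 72 + 637.20 = 709.20.

709.20 hours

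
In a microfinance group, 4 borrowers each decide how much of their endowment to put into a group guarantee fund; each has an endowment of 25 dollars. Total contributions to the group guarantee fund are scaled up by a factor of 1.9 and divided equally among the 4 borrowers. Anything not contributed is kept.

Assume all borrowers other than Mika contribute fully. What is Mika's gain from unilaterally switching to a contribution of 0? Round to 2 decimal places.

13.13 dollars

Switching from a contribution of 25 to 0 lets Mika keep an extra 25 dollars, but lowers the group guarantee fund by 25, which costs Mika their own share of that drop: 1.9/4 × 25 = 11.87.
Net gain = 25 − 11.87 = 13.13. The private return per contributed unit (0.4750) is below 1, so free-riding is indeed the best response regardless of what the others do.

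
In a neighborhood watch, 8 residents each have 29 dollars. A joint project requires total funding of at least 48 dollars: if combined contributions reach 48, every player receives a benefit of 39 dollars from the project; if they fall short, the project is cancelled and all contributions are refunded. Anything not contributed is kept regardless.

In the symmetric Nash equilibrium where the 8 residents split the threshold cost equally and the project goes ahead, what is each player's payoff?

62 dollars

Equal share of the threshold: 48/8 = 6.
At this profile no one gains by cutting their contribution: any cut drops the total below 48, the project is cancelled, contributions are refunded, and the deviator ends with 29, which is less than 29 − 6 + 39 = 62. Contributing more than 6 just wastes the excess. So contributing exactly 6 is a best response.
Each player's payoff: 29 − 6 + 39 = 62.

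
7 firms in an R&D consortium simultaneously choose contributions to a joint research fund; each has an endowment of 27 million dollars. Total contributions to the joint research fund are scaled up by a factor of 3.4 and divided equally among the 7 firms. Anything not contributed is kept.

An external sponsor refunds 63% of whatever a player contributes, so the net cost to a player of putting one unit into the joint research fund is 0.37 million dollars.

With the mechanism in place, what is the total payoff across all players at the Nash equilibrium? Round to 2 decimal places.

Under the mechanism each unit contributed yields (3.4/7) / 0.37 = 1.3127 back to its contributor per unit of net cost, which exceeds 1, making full contribution the dominant choice for everyone.
At the Nash equilibrium everyone contributes 27. Group total payoff = 7 × (27 × 0.63 + 3.4 × 27) = 761.67.

761.67 million dollars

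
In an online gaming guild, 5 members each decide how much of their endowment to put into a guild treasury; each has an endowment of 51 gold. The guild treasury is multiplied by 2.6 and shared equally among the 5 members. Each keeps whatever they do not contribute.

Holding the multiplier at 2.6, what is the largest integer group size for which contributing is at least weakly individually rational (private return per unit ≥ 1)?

Private return per unit is 2.6/(group size), which is ≥ 1 whenever the group size is ≤ 2.6.
The largest such integer is 2.

2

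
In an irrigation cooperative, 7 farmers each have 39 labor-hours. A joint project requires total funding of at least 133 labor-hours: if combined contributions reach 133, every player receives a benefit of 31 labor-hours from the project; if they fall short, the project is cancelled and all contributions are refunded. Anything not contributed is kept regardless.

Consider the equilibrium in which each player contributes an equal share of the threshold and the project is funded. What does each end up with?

Equal share of the threshold: 133/7 = 19.
At this profile no one gains by cutting their contribution: any cut drops the total below 133, the project is cancelled, contributions are refunded, and the deviator ends with 39, which is less than 39 − 19 + 31 = 51. Contributing more than 19 just wastes the excess. So contributing exactly 19 is a best response.
Each player's payoff: 39 − 19 + 31 = 51.

51 labor-hours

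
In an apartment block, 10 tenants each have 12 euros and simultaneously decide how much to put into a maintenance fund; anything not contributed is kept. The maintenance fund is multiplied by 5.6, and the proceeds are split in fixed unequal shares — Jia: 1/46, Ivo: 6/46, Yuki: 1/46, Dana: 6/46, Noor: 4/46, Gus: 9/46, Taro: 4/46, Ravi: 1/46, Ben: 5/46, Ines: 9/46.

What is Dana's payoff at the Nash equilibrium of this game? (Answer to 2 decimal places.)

For player j, contributing a unit is worthwhile iff 5.6 × (j's share) ≥ 1, i.e. iff j's share is at least 0.1786.
The shares above 0.1786 belong to Gus and Ines, contributing 12 each; the remaining 8 contribute 0. Total contributed: 24.
Dana keeps 12 and receives 5.6 × 24 × 6/46 = 17.53 from the maintenance fund, for a payoff of 29.53.

29.53 euros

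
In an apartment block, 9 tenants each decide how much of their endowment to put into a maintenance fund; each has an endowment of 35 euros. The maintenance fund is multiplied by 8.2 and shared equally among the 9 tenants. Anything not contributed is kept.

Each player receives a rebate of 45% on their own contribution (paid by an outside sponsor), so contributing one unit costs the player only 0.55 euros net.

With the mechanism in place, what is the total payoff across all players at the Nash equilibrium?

2724.75 euros

Under the mechanism each unit contributed yields (8.2/9) / 0.55 = 1.6566 back to its contributor per unit of net cost, which exceeds 1, making full contribution the dominant choice for everyone.
So the Nash equilibrium is full contribution by all 9; the group earns 9 × (35 × 0.45 + 8.2 × 35) = 2724.75.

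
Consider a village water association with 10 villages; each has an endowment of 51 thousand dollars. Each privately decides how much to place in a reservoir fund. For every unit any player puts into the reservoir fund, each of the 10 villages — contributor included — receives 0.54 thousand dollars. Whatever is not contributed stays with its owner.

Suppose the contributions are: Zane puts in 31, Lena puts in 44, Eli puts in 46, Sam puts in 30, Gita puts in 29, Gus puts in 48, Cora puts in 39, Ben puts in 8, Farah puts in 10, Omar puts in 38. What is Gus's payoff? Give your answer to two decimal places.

Total contributed: 31 + 44 + 46 + 30 + 29 + 48 + 39 + 8 + 10 + 38 = 323.
Each receives 0.54 × 323 = 174.42 from the reservoir fund.
Gus keeps 51 − 48 = 3, so Gus's payoff is 3 + 174.42 = 177.42.

177.42 thousand dollars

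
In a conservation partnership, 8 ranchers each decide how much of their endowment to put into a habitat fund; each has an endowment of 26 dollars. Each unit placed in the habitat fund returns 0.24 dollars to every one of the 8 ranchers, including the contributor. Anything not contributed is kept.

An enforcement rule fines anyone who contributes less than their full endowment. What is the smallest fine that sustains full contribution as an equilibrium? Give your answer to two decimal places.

Given the others contribute fully, the best deviation is to contribute 0 (any partial contribution still incurs the fine and gives up units whose private return 0.24 is below 1).
Deviating from 26 to 0 saves 26 dollars but forfeits the deviator's share of the drop in the habitat fund: 0.24 × 26 = 6.24.
So the deviation gain is 26 − 6.24 = 19.76, and the fine must be at least 19.76 dollars to wipe it out.

19.76 dollars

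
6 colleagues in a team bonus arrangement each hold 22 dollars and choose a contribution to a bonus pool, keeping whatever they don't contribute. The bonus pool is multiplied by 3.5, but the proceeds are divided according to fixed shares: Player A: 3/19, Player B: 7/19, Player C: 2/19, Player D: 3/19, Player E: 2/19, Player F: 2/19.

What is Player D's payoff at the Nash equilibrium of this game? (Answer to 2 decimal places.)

34.16 dollars

For player j, contributing a unit is worthwhile iff 3.5 × (j's share) ≥ 1, i.e. iff j's share is at least 0.2857.
The only share above 0.2857 is Player B's 7/19, contributing 22; the remaining 5 contribute 0. Total contributed: 22.
Player D keeps 22 and receives 3.5 × 22 × 3/19 = 12.16 from the bonus pool, for a payoff of 34.16.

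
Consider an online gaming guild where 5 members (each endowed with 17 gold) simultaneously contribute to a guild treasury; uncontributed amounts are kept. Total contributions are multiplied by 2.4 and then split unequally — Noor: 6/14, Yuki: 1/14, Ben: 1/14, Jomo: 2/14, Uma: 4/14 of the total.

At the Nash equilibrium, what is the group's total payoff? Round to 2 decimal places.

Each unit j contributes comes back to j as 2.4 × (j's share), so j prefers to contribute only if that share exceeds 1/2.4 = 0.4167; otherwise keeping the unit dominates.
Only Noor (6/14) clears that bar, contributing 17; the remaining 4 contribute 0. Total contributed: 17.
The guild treasury pays out 2.4 × 17 = 40.80 in total (split across the unequal shares, but the aggregate is all that matters for the group sum).
The 4 free-riders keep 17 each, adding 68. Group total = 68 + 40.80 = 108.80.

108.80 gold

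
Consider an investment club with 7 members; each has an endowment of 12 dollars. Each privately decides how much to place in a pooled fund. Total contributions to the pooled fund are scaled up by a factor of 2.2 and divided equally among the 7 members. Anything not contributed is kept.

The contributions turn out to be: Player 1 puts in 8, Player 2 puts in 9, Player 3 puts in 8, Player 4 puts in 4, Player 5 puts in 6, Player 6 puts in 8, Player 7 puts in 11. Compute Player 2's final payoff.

19.97 dollars

Total contributed: 8 + 9 + 8 + 4 + 6 + 8 + 11 = 54.
Each receives 2.2 × 54 / 7 = 16.97 from the pooled fund.
Player 2 keeps 12 − 9 = 3, so Player 2's payoff is 3 + 16.97 = 19.97.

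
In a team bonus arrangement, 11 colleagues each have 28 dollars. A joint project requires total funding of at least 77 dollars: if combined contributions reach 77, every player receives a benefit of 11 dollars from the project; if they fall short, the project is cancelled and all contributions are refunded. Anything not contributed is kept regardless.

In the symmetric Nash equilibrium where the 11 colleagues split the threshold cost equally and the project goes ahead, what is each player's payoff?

Equal share of the threshold: 77/11 = 7.
At this profile no one gains by cutting their contribution: any cut drops the total below 77, the project is cancelled, contributions are refunded, and the deviator ends with 28, which is less than 28 − 7 + 11 = 32. Contributing more than 7 just wastes the excess. So contributing exactly 7 is a best response.
Each player's payoff: 28 − 7 + 11 = 32.

32 dollars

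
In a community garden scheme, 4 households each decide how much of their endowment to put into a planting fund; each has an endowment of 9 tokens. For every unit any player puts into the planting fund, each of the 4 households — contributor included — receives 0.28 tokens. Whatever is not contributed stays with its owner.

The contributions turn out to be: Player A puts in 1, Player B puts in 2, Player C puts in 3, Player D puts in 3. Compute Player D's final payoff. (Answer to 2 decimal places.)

8.52 tokens

Total contributed: 1 + 2 + 3 + 3 = 9.
Each receives 0.28 × 9 = 2.52 from the planting fund.
Player D keeps 9 − 3 = 6, so Player D's payoff is 6 + 2.52 = 8.52.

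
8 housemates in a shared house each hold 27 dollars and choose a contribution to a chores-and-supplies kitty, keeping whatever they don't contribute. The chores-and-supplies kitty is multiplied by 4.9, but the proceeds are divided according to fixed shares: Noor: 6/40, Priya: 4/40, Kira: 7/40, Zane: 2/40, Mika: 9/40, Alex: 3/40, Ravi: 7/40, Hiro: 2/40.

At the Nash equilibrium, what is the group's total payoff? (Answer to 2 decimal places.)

Each unit j contributes comes back to j as 4.9 × (j's share), so j prefers to contribute only if that share exceeds 1/4.9 = 0.2041; otherwise keeping the unit dominates.
Only Mika (9/40) clears that bar, contributing 27; the remaining 7 contribute 0. Total contributed: 27.
The chores-and-supplies kitty pays out 4.9 × 27 = 132.30 in total (split across the unequal shares, but the aggregate is all that matters for the group sum).
The 7 free-riders keep 27 each, adding 189. Group total = 189 + 132.30 = 321.30.

321.30 dollars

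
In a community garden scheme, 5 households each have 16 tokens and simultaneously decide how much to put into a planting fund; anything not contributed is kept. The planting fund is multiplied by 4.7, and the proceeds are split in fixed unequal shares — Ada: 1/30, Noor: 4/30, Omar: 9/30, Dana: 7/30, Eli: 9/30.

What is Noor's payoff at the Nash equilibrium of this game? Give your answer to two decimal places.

Each unit j contributes comes back to j as 4.7 × (j's share), so j prefers to contribute only if that share exceeds 1/4.7 = 0.2128; otherwise keeping the unit dominates.
Omar, Dana and Eli are above the threshold, contributing 16 each; the remaining 2 contribute 0. Total contributed: 48.
Noor keeps 16 and receives 4.7 × 48 × 4/30 = 30.08 from the planting fund, for a payoff of 46.08.

46.08 tokens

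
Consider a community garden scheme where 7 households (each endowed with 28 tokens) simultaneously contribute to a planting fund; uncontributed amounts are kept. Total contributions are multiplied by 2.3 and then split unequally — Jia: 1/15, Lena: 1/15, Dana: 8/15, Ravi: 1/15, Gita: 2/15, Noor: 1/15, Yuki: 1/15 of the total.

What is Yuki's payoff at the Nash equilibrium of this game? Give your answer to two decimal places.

32.29 tokens

A player with share s gets back 2.3·s per unit contributed, so full contribution is dominant for anyone with s > 1/2.3 = 0.4348 and zero contribution is dominant for anyone below.
Only Dana (8/15) clears that bar, contributing 28; the remaining 6 contribute 0. Total contributed: 28.
Yuki keeps 28 and receives 2.3 × 28 × 1/15 = 4.29 from the planting fund, for a payoff of 32.29.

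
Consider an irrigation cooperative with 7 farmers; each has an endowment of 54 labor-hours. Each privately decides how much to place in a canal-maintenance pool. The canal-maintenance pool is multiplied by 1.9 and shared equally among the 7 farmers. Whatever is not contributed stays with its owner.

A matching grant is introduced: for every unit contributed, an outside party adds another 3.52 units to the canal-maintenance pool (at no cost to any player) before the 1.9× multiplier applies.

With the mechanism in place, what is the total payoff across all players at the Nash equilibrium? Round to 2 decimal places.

With the mechanism, a contributed unit returns 1.9 × 4.52 / 7 = 1.2269 per unit of net cost to the contributor — now above 1 — so contributing fully is weakly dominant for every player.
At the Nash equilibrium everyone contributes 54. Group total payoff = 1.9 × 4.52 × 378 = 3246.26.

3246.26 labor-hours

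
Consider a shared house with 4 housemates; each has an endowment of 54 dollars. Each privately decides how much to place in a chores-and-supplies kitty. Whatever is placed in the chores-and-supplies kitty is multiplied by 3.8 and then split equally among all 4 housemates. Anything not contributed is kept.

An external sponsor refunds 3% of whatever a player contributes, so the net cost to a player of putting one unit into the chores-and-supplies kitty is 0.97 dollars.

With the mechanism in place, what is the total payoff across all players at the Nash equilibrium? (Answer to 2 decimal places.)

216.00 dollars

Even with the mechanism, each unit contributed returns only (3.8/4) / 0.97 = 0.9794 per unit of net cost, so contributing nothing is still dominant.
Everyone keeps their endowment and the group total is 4 × 54 = 216.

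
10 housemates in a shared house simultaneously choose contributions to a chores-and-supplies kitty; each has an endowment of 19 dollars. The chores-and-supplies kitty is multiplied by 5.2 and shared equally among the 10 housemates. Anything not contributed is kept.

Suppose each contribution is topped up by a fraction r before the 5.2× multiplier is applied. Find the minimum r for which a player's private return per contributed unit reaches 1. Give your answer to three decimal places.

With matching at rate r, one contributed unit becomes (1 + r) in the chores-and-supplies kitty and returns 5.2 × (1 + r) / 10 to the contributor.
Setting this equal to 1: 1 + r = 10/5.2 = 1.9231.
So the minimum matching rate is r = 1.9231 − 1 = 0.923.

0.923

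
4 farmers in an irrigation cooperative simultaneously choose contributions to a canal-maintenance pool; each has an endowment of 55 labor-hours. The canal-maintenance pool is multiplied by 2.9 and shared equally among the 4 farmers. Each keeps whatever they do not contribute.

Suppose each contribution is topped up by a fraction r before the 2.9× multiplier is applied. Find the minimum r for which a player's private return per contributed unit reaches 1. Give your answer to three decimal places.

0.379

With matching at rate r, one contributed unit becomes (1 + r) in the canal-maintenance pool and returns 2.9 × (1 + r) / 4 to the contributor.
Setting this equal to 1: 1 + r = 4/2.9 = 1.3793.
So the minimum matching rate is r = 1.3793 − 1 = 0.379.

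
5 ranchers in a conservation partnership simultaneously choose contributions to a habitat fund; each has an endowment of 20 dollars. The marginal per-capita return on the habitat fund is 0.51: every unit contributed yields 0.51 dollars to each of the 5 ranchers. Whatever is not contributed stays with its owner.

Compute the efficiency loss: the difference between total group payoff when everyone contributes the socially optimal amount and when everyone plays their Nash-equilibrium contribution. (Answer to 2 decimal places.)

The private return per contributed unit is 0.51 < 1, so contributing 0 is dominant for every player. At the Nash equilibrium everyone keeps their 20, and the group total is 5 × 20 = 100.
Each contributed unit returns 2.550 to the group as a whole (0.51 to each of 5 players), which exceeds 1, so the social optimum is full contribution: group total = 2.550 × 100 = 255.00.
Efficiency loss = 255.00 − 100 = 155.00.

155.00 dollars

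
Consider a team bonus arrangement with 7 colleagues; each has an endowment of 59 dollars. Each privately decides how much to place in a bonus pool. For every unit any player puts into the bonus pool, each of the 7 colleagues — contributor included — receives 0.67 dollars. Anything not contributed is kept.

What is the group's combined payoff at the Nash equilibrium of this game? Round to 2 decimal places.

The private return per contributed unit is 0.67 < 1, so contributing 0 is dominant for every player. At the Nash equilibrium everyone keeps their 59, and the group total is 7 × 59 = 413.

413.00 dollars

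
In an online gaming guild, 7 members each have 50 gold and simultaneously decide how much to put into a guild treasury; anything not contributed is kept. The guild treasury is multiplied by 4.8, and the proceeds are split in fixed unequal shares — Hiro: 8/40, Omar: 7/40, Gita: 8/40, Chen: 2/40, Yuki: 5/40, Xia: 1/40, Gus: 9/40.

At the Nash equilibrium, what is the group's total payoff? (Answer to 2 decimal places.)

For player j, contributing a unit is worthwhile iff 4.8 × (j's share) ≥ 1, i.e. iff j's share is at least 0.2083.
Only Gus (9/40) clears that bar, contributing 50; the remaining 6 contribute 0. Total contributed: 50.
The guild treasury pays out 4.8 × 50 = 240.00 in total (split across the unequal shares, but the aggregate is all that matters for the group sum).
The 6 free-riders keep 50 each, adding 300. Group total = 300 + 240.00 = 540.00.

540.00 gold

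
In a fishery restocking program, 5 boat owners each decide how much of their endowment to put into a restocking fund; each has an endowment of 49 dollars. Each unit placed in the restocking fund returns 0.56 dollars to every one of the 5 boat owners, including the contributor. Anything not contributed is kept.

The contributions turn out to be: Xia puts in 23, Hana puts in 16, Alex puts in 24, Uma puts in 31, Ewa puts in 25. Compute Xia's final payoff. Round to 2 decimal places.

92.64 dollars

Total contributed: 23 + 16 + 24 + 31 + 25 = 119.
Each receives 0.56 × 119 = 66.64 from the restocking fund.
Xia keeps 49 − 23 = 26, so Xia's payoff is 26 + 66.64 = 92.64.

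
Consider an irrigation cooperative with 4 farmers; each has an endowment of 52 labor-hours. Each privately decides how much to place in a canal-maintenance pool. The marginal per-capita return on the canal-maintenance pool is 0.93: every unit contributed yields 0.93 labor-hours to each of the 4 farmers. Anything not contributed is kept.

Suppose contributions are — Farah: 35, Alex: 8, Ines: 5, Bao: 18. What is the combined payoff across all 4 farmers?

387.52 labor-hours

Total contributed: 35 + 8 + 5 + 18 = 66; total kept: 4 × 52 − 66 = 142.
The canal-maintenance pool pays out 0.93 × 4 × 66 = 245.52 in aggregate.
Group total = 142 + 245.52 = 387.52.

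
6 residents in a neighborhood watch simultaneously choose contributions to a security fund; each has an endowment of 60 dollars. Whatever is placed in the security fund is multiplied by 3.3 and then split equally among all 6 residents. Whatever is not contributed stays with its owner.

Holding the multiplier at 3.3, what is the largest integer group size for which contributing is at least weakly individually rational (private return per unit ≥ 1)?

3

Private return per unit is 3.3/(group size), which is ≥ 1 whenever the group size is ≤ 3.3.
The largest such integer is 3.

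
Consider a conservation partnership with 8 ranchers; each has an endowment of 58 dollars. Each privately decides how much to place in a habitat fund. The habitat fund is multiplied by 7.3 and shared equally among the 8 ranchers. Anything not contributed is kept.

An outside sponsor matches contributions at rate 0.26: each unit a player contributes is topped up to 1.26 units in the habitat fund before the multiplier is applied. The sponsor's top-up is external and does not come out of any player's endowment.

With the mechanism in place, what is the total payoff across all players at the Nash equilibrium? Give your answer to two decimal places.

4267.87 dollars

The effective private return per unit is now 7.3 × 1.26 / 8 = 1.1498 > 1, so every player's dominant strategy flips to full contribution.
At the Nash equilibrium everyone contributes 58. Group total payoff = 7.3 × 1.26 × 464 = 4267.87.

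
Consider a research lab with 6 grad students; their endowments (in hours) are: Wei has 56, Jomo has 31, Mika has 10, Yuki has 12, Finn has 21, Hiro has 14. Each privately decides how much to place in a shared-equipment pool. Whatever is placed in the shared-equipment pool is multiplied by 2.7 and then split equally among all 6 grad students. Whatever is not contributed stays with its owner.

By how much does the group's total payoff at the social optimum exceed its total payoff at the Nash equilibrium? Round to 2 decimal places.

244.80 hours

The private return per contributed unit is 2.7/6 = 0.4500 < 1 for every player regardless of endowment, so the Nash equilibrium is zero contribution and the group total is Σ E_j = 56 + 31 + 10 + 12 + 21 + 14 = 144.
Each contributed unit returns 2.700 to the group, so the social optimum is full contribution by everyone: group total = 2.700 × 144 = 388.80.
Efficiency loss = (2.700 − 1) × 144 = 244.80.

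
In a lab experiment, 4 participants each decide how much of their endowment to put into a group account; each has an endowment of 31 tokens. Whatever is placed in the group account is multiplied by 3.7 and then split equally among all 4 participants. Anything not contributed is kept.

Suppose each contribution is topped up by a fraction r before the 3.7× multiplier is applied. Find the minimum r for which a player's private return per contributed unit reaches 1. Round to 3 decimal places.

With matching at rate r, one contributed unit becomes (1 + r) in the group account and returns 3.7 × (1 + r) / 4 to the contributor.
Setting this equal to 1: 1 + r = 4/3.7 = 1.0811.
So the minimum matching rate is r = 1.0811 − 1 = 0.081.

0.081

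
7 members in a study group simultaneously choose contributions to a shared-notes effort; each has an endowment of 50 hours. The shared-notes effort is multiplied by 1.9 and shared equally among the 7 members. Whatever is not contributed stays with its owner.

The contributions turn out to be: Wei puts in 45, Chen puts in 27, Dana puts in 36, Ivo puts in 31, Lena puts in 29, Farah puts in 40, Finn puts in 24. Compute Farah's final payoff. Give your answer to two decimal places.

72.97 hours

Total contributed: 45 + 27 + 36 + 31 + 29 + 40 + 24 = 232.
Each receives 1.9 × 232 / 7 = 62.97 from the shared-notes effort.
Farah keeps 50 − 40 = 10, so Farah's payoff is 10 + 62.97 = 72.97.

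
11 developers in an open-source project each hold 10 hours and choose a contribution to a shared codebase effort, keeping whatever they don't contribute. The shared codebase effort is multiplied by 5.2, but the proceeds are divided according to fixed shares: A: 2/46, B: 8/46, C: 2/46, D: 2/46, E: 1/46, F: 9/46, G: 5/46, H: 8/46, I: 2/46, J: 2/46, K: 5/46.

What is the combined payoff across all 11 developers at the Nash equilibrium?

152.00 hours

A player with share s gets back 5.2·s per unit contributed, so full contribution is dominant for anyone with s > 1/5.2 = 0.1923 and zero contribution is dominant for anyone below.
The only share above 0.1923 is F's 9/46, contributing 10; the remaining 10 contribute 0. Total contributed: 10.
The shared codebase effort pays out 5.2 × 10 = 52.00 in total (split across the unequal shares, but the aggregate is all that matters for the group sum).
The 10 free-riders keep 10 each, adding 100. Group total = 100 + 52.00 = 152.00.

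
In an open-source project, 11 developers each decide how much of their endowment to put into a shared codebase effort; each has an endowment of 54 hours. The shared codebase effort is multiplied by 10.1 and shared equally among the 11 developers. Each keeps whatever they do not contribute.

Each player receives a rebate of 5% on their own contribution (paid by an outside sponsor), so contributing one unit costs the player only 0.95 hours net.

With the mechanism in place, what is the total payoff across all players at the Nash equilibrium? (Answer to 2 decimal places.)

Even with the mechanism, each unit contributed returns only (10.1/11) / 0.95 = 0.9665 per unit of net cost, so contributing nothing is still dominant.
Everyone keeps their endowment and the group total is 11 × 54 = 594.

594.00 hours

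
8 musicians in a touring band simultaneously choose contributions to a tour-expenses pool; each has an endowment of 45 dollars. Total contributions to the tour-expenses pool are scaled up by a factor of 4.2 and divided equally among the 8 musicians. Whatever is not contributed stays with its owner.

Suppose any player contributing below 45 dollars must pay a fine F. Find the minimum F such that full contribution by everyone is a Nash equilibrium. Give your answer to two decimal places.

Given the others contribute fully, the best deviation is to contribute 0 (any partial contribution still incurs the fine and gives up units whose private return 0.5250 is below 1).
Deviating from 45 to 0 saves 45 dollars but forfeits the deviator's share of the drop in the tour-expenses pool: 4.2/8 × 45 = 23.62.
So the deviation gain is 45 − 23.62 = 21.38, and the fine must be at least 21.38 dollars to wipe it out.

21.38 dollars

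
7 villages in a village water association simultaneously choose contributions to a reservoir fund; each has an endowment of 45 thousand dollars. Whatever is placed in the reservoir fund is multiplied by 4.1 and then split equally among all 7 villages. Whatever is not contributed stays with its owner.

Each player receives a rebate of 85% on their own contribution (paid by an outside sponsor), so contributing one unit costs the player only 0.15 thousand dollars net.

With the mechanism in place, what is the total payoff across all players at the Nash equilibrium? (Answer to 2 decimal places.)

1559.25 thousand dollars

With the mechanism, a contributed unit returns (4.1/7) / 0.15 = 3.9048 per unit of net cost to the contributor — now above 1 — so contributing fully is weakly dominant for every player.
So the Nash equilibrium is full contribution by all 7; the group earns 7 × (45 × 0.85 + 4.1 × 45) = 1559.25.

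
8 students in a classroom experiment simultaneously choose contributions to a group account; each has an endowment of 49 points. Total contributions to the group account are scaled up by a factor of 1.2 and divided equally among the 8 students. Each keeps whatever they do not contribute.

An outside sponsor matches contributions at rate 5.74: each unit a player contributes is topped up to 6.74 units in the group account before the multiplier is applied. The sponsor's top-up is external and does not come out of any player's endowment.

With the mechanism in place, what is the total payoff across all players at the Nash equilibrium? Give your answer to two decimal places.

Under the mechanism each unit contributed yields 1.2 × 6.74 / 8 = 1.0110 back to its contributor per unit of net cost, which exceeds 1, making full contribution the dominant choice for everyone.
At the Nash equilibrium everyone contributes 49. Group total payoff = 1.2 × 6.74 × 392 = 3170.50.

3170.50 points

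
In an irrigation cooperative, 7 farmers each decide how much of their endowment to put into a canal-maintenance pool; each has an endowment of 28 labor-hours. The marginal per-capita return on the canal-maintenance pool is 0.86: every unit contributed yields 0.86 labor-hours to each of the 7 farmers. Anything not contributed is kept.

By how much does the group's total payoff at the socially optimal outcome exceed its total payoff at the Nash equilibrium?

983.92 labor-hours

The private return per contributed unit is 0.86 < 1, so contributing 0 is dominant for every player. At the Nash equilibrium everyone keeps their 28, and the group total is 7 × 28 = 196.
Each contributed unit returns 6.020 to the group as a whole (0.86 to each of 7 players), which exceeds 1, so the social optimum is full contribution: group total = 6.020 × 196 = 1179.92.
Efficiency loss = 1179.92 − 196 = 983.92.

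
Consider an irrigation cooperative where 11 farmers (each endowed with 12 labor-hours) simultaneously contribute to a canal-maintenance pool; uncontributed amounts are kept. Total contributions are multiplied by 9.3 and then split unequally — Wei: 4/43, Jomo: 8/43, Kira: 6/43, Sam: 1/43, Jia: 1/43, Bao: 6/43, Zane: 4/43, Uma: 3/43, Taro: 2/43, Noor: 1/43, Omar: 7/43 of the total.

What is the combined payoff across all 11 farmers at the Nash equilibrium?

Each unit j contributes comes back to j as 9.3 × (j's share), so j prefers to contribute only if that share exceeds 1/9.3 = 0.1075; otherwise keeping the unit dominates.
The shares above 0.1075 belong to Jomo, Kira, Bao and Omar, contributing 12 each; the remaining 7 contribute 0. Total contributed: 48.
The canal-maintenance pool pays out 9.3 × 48 = 446.40 in total (split across the unequal shares, but the aggregate is all that matters for the group sum).
The 7 free-riders keep 12 each, adding 84. Group total = 84 + 446.40 = 530.40.

530.40 labor-hours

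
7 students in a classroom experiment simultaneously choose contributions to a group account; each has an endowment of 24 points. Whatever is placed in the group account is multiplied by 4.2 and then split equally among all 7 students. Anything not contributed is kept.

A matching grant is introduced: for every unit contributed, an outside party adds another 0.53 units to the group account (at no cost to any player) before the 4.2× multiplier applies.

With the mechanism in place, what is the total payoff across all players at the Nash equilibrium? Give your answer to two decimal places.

168.00 points

With the mechanism, a contributed unit returns 4.2 × 1.53 / 7 = 0.9180 per unit of net cost — still below 1 — so contributing 0 remains dominant for every player.
At the Nash equilibrium no one contributes; group total payoff = 7 × 24 = 168.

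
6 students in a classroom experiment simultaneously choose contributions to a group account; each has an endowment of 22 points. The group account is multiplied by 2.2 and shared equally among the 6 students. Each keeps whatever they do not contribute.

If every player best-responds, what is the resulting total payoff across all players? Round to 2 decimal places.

132.00 points

Each contributed unit returns 2.2/6 = 0.3667 to its contributor — below 1 — so contributing 0 is dominant for every player. At the Nash equilibrium everyone keeps their 22, and the group total is 6 × 22 = 132.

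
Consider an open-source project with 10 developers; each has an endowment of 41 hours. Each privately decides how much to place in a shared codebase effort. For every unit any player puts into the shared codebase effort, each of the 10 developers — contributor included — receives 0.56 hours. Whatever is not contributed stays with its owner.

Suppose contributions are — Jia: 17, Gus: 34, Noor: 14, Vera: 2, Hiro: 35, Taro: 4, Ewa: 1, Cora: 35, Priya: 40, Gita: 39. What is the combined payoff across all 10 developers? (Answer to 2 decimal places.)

1426.60 hours

Total contributed: 17 + 34 + 14 + 2 + 35 + 4 + 1 + 35 + 40 + 39 = 221; total kept: 10 × 41 − 221 = 189.
The shared codebase effort pays out 0.56 × 10 × 221 = 1237.60 in aggregate.
Group total = 189 + 1237.60 = 1426.60.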